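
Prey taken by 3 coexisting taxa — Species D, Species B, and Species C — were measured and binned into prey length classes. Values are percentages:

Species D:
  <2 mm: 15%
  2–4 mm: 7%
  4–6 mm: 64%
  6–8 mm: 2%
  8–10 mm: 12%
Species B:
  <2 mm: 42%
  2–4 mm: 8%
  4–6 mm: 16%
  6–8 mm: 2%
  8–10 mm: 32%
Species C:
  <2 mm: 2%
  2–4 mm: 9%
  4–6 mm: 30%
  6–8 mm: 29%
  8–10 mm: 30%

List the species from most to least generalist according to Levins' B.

Convert percentages to proportions (divide by 100).
Σp_Dᵢ² = 0.15² + 0.07² + 0.64² + 0.02² + 0.12² = 0.0225 + 0.0049 + 0.4096 + 0.0004 + 0.0144 = 0.4518
B_D = 1 / 0.4518 = 2.2134
Σp_Bᵢ² = 0.42² + 0.08² + 0.16² + 0.02² + 0.32² = 0.1764 + 0.0064 + 0.0256 + 0.0004 + 0.1024 = 0.3112
B_B = 1 / 0.3112 = 3.2134
Σp_Cᵢ² = 0.02² + 0.09² + 0.30² + 0.29² + 0.30² = 0.0004 + 0.0081 + 0.0900 + 0.0841 + 0.0900 = 0.2726
B_C = 1 / 0.2726 = 3.6684
Ranking by B (broadest → narrowest): Species C (3.67) > Species B (3.21) > Species D (2.21)

Species C > Species B > Species D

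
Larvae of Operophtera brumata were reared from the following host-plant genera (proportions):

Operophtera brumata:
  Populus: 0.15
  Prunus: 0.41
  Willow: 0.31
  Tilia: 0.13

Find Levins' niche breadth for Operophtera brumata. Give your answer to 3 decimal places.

3.294

Σpᵢ² = 0.15² + 0.41² + 0.31² + 0.13² = 0.0225 + 0.1681 + 0.0961 + 0.0169 = 0.3036
B = 1 / 0.3036 = 3.29381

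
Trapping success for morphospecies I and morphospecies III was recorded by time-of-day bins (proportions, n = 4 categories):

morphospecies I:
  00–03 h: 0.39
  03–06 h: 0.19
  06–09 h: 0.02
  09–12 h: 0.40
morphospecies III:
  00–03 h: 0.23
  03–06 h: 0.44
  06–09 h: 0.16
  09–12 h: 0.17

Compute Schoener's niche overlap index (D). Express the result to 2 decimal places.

Σ|p₁ᵢ − p₂ᵢ| = 0.16 + 0.25 + 0.14 + 0.23 = 0.78
D = 1 − ½ × 0.78 = 1 − 0.390 = 0.6100

0.61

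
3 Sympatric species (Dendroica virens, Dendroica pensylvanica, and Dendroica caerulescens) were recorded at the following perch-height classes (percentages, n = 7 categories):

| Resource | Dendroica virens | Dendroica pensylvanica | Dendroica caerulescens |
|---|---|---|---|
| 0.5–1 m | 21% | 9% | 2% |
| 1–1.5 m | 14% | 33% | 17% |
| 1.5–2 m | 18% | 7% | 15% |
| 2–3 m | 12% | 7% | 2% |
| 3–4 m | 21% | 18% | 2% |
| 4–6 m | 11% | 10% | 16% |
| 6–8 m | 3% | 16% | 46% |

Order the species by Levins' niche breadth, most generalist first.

Convert percentages to proportions (divide by 100).
Σp_vireᵢ² = 0.21² + 0.14² + 0.18² + 0.12² + 0.21² + 0.11² + 0.03² = 0.0441 + 0.0196 + 0.0324 + 0.0144 + 0.0441 + 0.0121 + 0.0009 = 0.1676
B_vire = 1 / 0.1676 = 5.9666
Σp_pensᵢ² = 0.09² + 0.33² + 0.07² + 0.07² + 0.18² + 0.10² + 0.16² = 0.0081 + 0.1089 + 0.0049 + 0.0049 + 0.0324 + 0.0100 + 0.0256 = 0.1948
B_pens = 1 / 0.1948 = 5.1335
Σp_caerᵢ² = 0.02² + 0.17² + 0.15² + 0.02² + 0.02² + 0.16² + 0.46² = 0.0004 + 0.0289 + 0.0225 + 0.0004 + 0.0004 + 0.0256 + 0.2116 = 0.2898
B_caer = 1 / 0.2898 = 3.4507
Ranking by B (broadest → narrowest): Dendroica virens (5.97) > Dendroica pensylvanica (5.13) > Dendroica caerulescens (3.45)

Dendroica virens > Dendroica pensylvanica > Dendroica caerulescens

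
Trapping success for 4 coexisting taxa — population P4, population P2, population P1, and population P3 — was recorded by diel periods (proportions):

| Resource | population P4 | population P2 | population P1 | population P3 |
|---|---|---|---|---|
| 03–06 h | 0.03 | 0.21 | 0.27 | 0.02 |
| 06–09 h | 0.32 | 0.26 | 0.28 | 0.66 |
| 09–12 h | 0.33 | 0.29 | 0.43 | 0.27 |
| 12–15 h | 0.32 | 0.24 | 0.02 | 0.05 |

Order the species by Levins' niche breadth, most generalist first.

population P2 > population P4 > population P1 > population P3

Σp_P4ᵢ² = 0.03² + 0.32² + 0.33² + 0.32² = 0.0009 + 0.1024 + 0.1089 + 0.1024 = 0.3146
B_P4 = 1 / 0.3146 = 3.1786
Σp_P2ᵢ² = 0.21² + 0.26² + 0.29² + 0.24² = 0.0441 + 0.0676 + 0.0841 + 0.0576 = 0.2534
B_P2 = 1 / 0.2534 = 3.9463
Σp_P1ᵢ² = 0.27² + 0.28² + 0.43² + 0.02² = 0.0729 + 0.0784 + 0.1849 + 0.0004 = 0.3366
B_P1 = 1 / 0.3366 = 2.9709
Σp_P3ᵢ² = 0.02² + 0.66² + 0.27² + 0.05² = 0.0004 + 0.4356 + 0.0729 + 0.0025 = 0.5114
B_P3 = 1 / 0.5114 = 1.9554
Ranking by B (broadest → narrowest): population P2 (3.95) > population P4 (3.18) > population P1 (2.97) > population P3 (1.96)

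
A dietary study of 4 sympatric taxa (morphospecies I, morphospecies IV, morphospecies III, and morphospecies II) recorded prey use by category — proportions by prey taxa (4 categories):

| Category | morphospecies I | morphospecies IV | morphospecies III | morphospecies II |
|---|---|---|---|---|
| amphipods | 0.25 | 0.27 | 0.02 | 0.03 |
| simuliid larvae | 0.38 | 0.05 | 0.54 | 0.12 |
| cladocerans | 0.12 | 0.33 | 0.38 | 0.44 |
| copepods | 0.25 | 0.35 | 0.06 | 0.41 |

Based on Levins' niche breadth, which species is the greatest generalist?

Σp_Iᵢ² = 0.25² + 0.38² + 0.12² + 0.25² = 0.0625 + 0.1444 + 0.0144 + 0.0625 = 0.2838
B_I = 1 / 0.2838 = 3.5236
Σp_IVᵢ² = 0.27² + 0.05² + 0.33² + 0.35² = 0.0729 + 0.0025 + 0.1089 + 0.1225 = 0.3068
B_IV = 1 / 0.3068 = 3.2595
Σp_IIIᵢ² = 0.02² + 0.54² + 0.38² + 0.06² = 0.0004 + 0.2916 + 0.1444 + 0.0036 = 0.4400
B_III = 1 / 0.4400 = 2.2727
Σp_IIᵢ² = 0.03² + 0.12² + 0.44² + 0.41² = 0.0009 + 0.0144 + 0.1936 + 0.1681 = 0.3770
B_II = 1 / 0.3770 = 2.6525
Highest B → broadest niche (most generalist): morphospecies I (B = 3.52).

morphospecies I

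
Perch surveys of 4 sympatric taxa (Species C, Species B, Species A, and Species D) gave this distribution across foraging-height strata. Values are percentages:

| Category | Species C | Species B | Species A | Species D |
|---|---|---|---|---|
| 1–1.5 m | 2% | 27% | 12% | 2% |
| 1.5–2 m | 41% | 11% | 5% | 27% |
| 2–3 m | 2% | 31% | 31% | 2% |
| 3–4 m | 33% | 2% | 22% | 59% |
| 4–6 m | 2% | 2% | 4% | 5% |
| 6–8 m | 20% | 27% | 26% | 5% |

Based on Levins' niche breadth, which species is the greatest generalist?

Convert percentages to proportions (divide by 100).
Σp_Cᵢ² = 0.02² + 0.41² + 0.02² + 0.33² + 0.02² + 0.20² = 0.0004 + 0.1681 + 0.0004 + 0.1089 + 0.0004 + 0.0400 = 0.3182
B_C = 1 / 0.3182 = 3.1427
Σp_Bᵢ² = 0.27² + 0.11² + 0.31² + 0.02² + 0.02² + 0.27² = 0.0729 + 0.0121 + 0.0961 + 0.0004 + 0.0004 + 0.0729 = 0.2548
B_B = 1 / 0.2548 = 3.9246
Σp_Aᵢ² = 0.12² + 0.05² + 0.31² + 0.22² + 0.04² + 0.26² = 0.0144 + 0.0025 + 0.0961 + 0.0484 + 0.0016 + 0.0676 = 0.2306
B_A = 1 / 0.2306 = 4.3365
Σp_Dᵢ² = 0.02² + 0.27² + 0.02² + 0.59² + 0.05² + 0.05² = 0.0004 + 0.0729 + 0.0004 + 0.3481 + 0.0025 + 0.0025 = 0.4268
B_D = 1 / 0.4268 = 2.3430
Highest B → broadest niche (most generalist): Species A (B = 4.34).

Species A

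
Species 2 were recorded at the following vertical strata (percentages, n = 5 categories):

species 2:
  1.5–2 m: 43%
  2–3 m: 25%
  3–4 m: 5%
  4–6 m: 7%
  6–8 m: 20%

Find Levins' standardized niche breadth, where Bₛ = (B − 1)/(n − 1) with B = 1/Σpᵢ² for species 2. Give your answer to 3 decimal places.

Convert percentages to proportions (divide by 100).
Σpᵢ² = 0.43² + 0.25² + 0.05² + 0.07² + 0.20² = 0.1849 + 0.0625 + 0.0025 + 0.0049 + 0.0400 = 0.2948
B = 1 / 0.2948 = 3.39213
Bₛ = (B − 1)/(n − 1) = (3.39213 − 1)/(5 − 1) = 2.39213/4 = 0.59803

0.598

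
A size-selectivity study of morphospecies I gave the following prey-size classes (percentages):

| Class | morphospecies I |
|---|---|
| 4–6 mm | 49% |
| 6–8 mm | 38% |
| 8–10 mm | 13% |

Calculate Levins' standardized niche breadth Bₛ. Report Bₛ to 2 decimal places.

0.75

Convert percentages to proportions (divide by 100).
Σpᵢ² = 0.49² + 0.38² + 0.13² = 0.2401 + 0.1444 + 0.0169 = 0.4014
B = 1 / 0.4014 = 2.4913
Bₛ = (B − 1)/(n − 1) = (2.4913 − 1)/(3 − 1) = 1.4913/2 = 0.7457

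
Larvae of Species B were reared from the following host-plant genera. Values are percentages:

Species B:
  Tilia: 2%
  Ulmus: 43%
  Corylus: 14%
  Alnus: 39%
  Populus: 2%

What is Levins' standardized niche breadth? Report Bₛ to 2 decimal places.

0.45

Convert percentages to proportions (divide by 100).
Σpᵢ² = 0.02² + 0.43² + 0.14² + 0.39² + 0.02² = 0.0004 + 0.1849 + 0.0196 + 0.1521 + 0.0004 = 0.3574
B = 1 / 0.3574 = 2.7980
Bₛ = (B − 1)/(n − 1) = (2.7980 − 1)/(5 − 1) = 1.7980/4 = 0.4495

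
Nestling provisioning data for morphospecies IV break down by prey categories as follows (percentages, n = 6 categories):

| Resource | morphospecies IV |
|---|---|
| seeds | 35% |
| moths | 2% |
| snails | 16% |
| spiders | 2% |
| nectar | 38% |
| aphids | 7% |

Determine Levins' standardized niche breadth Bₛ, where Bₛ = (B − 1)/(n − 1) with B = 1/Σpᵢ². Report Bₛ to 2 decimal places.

0.47

Convert percentages to proportions (divide by 100).
Σpᵢ² = 0.35² + 0.02² + 0.16² + 0.02² + 0.38² + 0.07² = 0.1225 + 0.0004 + 0.0256 + 0.0004 + 0.1444 + 0.0049 = 0.2982
B = 1 / 0.2982 = 3.3535
Bₛ = (B − 1)/(n − 1) = (3.3535 − 1)/(6 − 1) = 2.3535/5 = 0.4707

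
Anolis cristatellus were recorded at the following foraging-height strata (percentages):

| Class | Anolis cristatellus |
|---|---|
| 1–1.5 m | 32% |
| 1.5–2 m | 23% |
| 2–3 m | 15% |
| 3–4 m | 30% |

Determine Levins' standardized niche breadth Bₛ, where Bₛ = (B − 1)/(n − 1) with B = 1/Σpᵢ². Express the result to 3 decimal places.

Convert percentages to proportions (divide by 100).
Σpᵢ² = 0.32² + 0.23² + 0.15² + 0.30² = 0.1024 + 0.0529 + 0.0225 + 0.0900 = 0.2678
B = 1 / 0.2678 = 3.73413
Bₛ = (B − 1)/(n − 1) = (3.73413 − 1)/(4 − 1) = 2.73413/3 = 0.91138

0.911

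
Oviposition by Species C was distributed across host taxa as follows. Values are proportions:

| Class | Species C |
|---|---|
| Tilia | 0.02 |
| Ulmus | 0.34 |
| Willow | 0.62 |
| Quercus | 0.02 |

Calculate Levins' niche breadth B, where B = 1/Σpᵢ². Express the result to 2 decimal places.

Σpᵢ² = 0.02² + 0.34² + 0.62² + 0.02² = 0.0004 + 0.1156 + 0.3844 + 0.0004 = 0.5008
B = 1 / 0.5008 = 1.9968

2.00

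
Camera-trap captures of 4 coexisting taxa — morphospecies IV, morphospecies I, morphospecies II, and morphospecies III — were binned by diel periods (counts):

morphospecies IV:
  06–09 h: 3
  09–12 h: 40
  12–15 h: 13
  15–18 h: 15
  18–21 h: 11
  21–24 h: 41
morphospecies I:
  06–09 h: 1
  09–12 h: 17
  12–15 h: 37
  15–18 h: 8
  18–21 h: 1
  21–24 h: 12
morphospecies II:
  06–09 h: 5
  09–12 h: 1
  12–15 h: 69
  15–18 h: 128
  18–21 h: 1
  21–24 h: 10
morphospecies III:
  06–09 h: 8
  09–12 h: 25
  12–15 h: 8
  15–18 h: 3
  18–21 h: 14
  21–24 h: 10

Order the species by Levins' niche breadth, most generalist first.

Proportions for morphospecies IV (n=123): 3/123=0.0244, 40/123=0.3252, 13/123=0.1057, 15/123=0.1220, 11/123=0.0894, 41/123=0.3333
Proportions for morphospecies I (n=76): 1/76=0.0132, 17/76=0.2237, 37/76=0.4868, 8/76=0.1053, 1/76=0.0132, 12/76=0.1579
Proportions for morphospecies II (n=214): 5/214=0.0234, 1/214=0.0047, 69/214=0.3224, 128/214=0.5981, 1/214=0.0047, 10/214=0.0467
Proportions for morphospecies III (n=68): 8/68=0.1176, 25/68=0.3676, 8/68=0.1176, 3/68=0.0441, 14/68=0.2059, 10/68=0.1471
Σp_IVᵢ² = 0.0244² + 0.3252² + 0.1057² + 0.1220² + 0.0894² + 0.3333² = 0.000595 + 0.105755 + 0.011172 + 0.014884 + 0.007992 + 0.111089 = 0.251487
B_IV = 1 / 0.251487 = 3.9763
Σp_Iᵢ² = 0.0132² + 0.2237² + 0.4868² + 0.1053² + 0.0132² + 0.1579² = 0.000174 + 0.050042 + 0.236974 + 0.011088 + 0.000174 + 0.024932 = 0.323384
B_I = 1 / 0.323384 = 3.0923
Σp_IIᵢ² = 0.0234² + 0.0047² + 0.3224² + 0.5981² + 0.0047² + 0.0467² = 0.000548 + 0.000022 + 0.103942 + 0.357724 + 0.000022 + 0.002181 = 0.464439
B_II = 1 / 0.464439 = 2.1531
Σp_IIIᵢ² = 0.1176² + 0.3676² + 0.1176² + 0.0441² + 0.2059² + 0.1471² = 0.013830 + 0.135130 + 0.013830 + 0.001945 + 0.042395 + 0.021638 = 0.228768
B_III = 1 / 0.228768 = 4.3712
Ranking by B (broadest → narrowest): morphospecies III (4.37) > morphospecies IV (3.98) > morphospecies I (3.09) > morphospecies II (2.15)

morphospecies III > morphospecies IV > morphospecies I > morphospecies II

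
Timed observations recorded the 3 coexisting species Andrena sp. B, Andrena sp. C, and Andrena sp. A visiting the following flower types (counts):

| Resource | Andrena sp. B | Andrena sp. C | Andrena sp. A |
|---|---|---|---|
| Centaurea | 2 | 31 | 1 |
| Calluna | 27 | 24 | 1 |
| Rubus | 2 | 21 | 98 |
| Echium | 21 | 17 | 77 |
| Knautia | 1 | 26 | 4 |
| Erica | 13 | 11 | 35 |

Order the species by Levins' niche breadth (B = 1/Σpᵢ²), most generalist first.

Andrena sp. C > Andrena sp. B > Andrena sp. A

Proportions for Andrena sp. B (n=66): 2/66=0.0303, 27/66=0.4091, 2/66=0.0303, 21/66=0.3182, 1/66=0.0152, 13/66=0.1970
Proportions for Andrena sp. C (n=130): 31/130=0.2385, 24/130=0.1846, 21/130=0.1615, 17/130=0.1308, 26/130=0.2000, 11/130=0.0846
Proportions for Andrena sp. A (n=216): 1/216=0.0046, 1/216=0.0046, 98/216=0.4537, 77/216=0.3565, 4/216=0.0185, 35/216=0.1620
Σp_Bᵢ² = 0.0303² + 0.4091² + 0.0303² + 0.3182² + 0.0152² + 0.1970² = 0.000918 + 0.167363 + 0.000918 + 0.101251 + 0.000231 + 0.038809 = 0.309490
B_B = 1 / 0.309490 = 3.2311
Σp_Cᵢ² = 0.2385² + 0.1846² + 0.1615² + 0.1308² + 0.2000² + 0.0846² = 0.056882 + 0.034077 + 0.026082 + 0.017109 + 0.040000 + 0.007157 = 0.181307
B_C = 1 / 0.181307 = 5.5155
Σp_Aᵢ² = 0.0046² + 0.0046² + 0.4537² + 0.3565² + 0.0185² + 0.1620² = 0.000021 + 0.000021 + 0.205844 + 0.127092 + 0.000342 + 0.026244 = 0.359564
B_A = 1 / 0.359564 = 2.7811
Ranking by B (broadest → narrowest): Andrena sp. C (5.52) > Andrena sp. B (3.23) > Andrena sp. A (2.78)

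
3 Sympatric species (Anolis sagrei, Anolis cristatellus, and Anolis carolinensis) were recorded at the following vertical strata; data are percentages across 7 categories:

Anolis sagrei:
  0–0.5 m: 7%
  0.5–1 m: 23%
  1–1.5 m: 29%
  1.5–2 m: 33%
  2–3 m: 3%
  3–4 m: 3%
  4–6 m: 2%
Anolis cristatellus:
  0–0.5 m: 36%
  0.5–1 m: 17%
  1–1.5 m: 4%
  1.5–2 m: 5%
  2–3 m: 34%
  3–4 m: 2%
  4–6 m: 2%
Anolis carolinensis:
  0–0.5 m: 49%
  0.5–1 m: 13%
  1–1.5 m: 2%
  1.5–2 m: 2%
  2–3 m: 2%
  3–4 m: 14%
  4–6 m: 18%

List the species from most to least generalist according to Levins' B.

Anolis sagrei > Anolis cristatellus > Anolis carolinensis

Convert percentages to proportions (divide by 100).
Σp_sagrᵢ² = 0.07² + 0.23² + 0.29² + 0.33² + 0.03² + 0.03² + 0.02² = 0.0049 + 0.0529 + 0.0841 + 0.1089 + 0.0009 + 0.0009 + 0.0004 = 0.2530
B_sagr = 1 / 0.2530 = 3.9526
Σp_crisᵢ² = 0.36² + 0.17² + 0.04² + 0.05² + 0.34² + 0.02² + 0.02² = 0.1296 + 0.0289 + 0.0016 + 0.0025 + 0.1156 + 0.0004 + 0.0004 = 0.2790
B_cris = 1 / 0.2790 = 3.5842
Σp_caroᵢ² = 0.49² + 0.13² + 0.02² + 0.02² + 0.02² + 0.14² + 0.18² = 0.2401 + 0.0169 + 0.0004 + 0.0004 + 0.0004 + 0.0196 + 0.0324 = 0.3102
B_caro = 1 / 0.3102 = 3.2237
Ranking by B (broadest → narrowest): Anolis sagrei (3.95) > Anolis cristatellus (3.58) > Anolis carolinensis (3.22)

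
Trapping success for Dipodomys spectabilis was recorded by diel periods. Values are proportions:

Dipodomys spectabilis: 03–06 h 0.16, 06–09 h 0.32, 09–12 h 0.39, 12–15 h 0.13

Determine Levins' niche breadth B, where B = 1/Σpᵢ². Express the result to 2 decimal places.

Σpᵢ² = 0.16² + 0.32² + 0.39² + 0.13² = 0.0256 + 0.1024 + 0.1521 + 0.0169 = 0.2970
B = 1 / 0.2970 = 3.3670

3.37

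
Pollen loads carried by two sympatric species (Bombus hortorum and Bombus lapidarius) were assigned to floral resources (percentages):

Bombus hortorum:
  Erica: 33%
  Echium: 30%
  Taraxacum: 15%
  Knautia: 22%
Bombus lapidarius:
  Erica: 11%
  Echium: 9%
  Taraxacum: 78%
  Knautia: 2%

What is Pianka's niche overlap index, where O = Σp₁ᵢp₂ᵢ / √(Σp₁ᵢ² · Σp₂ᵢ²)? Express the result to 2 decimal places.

Convert percentages to proportions (divide by 100).
Σ p₁ᵢp₂ᵢ = 0.0363 + 0.0270 + 0.1170 + 0.0044 = 0.1847
Σp_1ᵢ² = 0.33² + 0.30² + 0.15² + 0.22² = 0.1089 + 0.0900 + 0.0225 + 0.0484 = 0.2698
Σp_2ᵢ² = 0.11² + 0.09² + 0.78² + 0.02² = 0.0121 + 0.0081 + 0.6084 + 0.0004 = 0.6290
O = 0.1847 / √(0.2698 × 0.6290) = 0.1847 / 0.41195 = 0.4484

0.45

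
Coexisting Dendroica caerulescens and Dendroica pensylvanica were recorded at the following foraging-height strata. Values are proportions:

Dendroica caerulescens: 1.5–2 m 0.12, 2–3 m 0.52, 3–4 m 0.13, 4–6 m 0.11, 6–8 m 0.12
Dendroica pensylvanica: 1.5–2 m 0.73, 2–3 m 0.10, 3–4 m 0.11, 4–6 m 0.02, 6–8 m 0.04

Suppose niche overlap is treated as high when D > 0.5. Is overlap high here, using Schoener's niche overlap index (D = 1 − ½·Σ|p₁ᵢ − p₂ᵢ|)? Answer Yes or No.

Σ|p₁ᵢ − p₂ᵢ| = 0.61 + 0.42 + 0.02 + 0.09 + 0.08 = 1.22
D = 1 − ½ × 1.22 = 1 − 0.610 = 0.3900
D = 0.3900 < 0.5 → No.

No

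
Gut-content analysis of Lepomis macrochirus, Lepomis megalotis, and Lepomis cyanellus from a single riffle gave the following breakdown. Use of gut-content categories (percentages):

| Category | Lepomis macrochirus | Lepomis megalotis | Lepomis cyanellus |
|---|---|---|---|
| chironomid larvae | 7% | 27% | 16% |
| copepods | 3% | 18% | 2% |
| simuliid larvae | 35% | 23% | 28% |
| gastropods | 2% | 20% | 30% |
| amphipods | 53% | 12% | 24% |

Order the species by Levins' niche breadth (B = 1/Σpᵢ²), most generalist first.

Lepomis megalotis > Lepomis cyanellus > Lepomis macrochirus

Convert percentages to proportions (divide by 100).
Σp_macrᵢ² = 0.07² + 0.03² + 0.35² + 0.02² + 0.53² = 0.0049 + 0.0009 + 0.1225 + 0.0004 + 0.2809 = 0.4096
B_macr = 1 / 0.4096 = 2.4414
Σp_megaᵢ² = 0.27² + 0.18² + 0.23² + 0.20² + 0.12² = 0.0729 + 0.0324 + 0.0529 + 0.0400 + 0.0144 = 0.2126
B_mega = 1 / 0.2126 = 4.7037
Σp_cyanᵢ² = 0.16² + 0.02² + 0.28² + 0.30² + 0.24² = 0.0256 + 0.0004 + 0.0784 + 0.0900 + 0.0576 = 0.2520
B_cyan = 1 / 0.2520 = 3.9683
Ranking by B (broadest → narrowest): Lepomis megalotis (4.70) > Lepomis cyanellus (3.97) > Lepomis macrochirus (2.44)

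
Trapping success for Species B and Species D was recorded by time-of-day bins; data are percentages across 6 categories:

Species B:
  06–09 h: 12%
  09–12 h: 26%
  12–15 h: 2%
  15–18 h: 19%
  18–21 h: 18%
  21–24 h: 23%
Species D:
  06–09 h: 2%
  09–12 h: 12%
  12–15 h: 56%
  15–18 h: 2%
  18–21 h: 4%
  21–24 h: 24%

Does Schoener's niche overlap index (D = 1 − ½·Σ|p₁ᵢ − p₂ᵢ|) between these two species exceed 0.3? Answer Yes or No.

Convert percentages to proportions (divide by 100).
Σ|p₁ᵢ − p₂ᵢ| = 0.10 + 0.14 + 0.54 + 0.17 + 0.14 + 0.01 = 1.10
D = 1 − ½ × 1.10 = 1 − 0.550 = 0.4500
D = 0.4500 > 0.3 → Yes.

Yes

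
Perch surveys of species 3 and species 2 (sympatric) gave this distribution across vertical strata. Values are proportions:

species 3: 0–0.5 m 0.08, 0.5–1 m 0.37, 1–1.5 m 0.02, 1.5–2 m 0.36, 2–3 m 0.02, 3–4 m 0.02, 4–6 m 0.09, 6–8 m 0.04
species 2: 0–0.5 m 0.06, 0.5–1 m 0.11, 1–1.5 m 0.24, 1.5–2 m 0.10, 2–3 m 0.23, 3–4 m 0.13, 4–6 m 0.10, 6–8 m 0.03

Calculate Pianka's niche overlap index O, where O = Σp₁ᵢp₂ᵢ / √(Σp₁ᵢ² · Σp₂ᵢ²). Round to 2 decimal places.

Σ p₁ᵢp₂ᵢ = 0.0048 + 0.0407 + 0.0048 + 0.0360 + 0.0046 + 0.0026 + 0.0090 + 0.0012 = 0.1037
Σp_1ᵢ² = 0.08² + 0.37² + 0.02² + 0.36² + 0.02² + 0.02² + 0.09² + 0.04² = 0.0064 + 0.1369 + 0.0004 + 0.1296 + 0.0004 + 0.0004 + 0.0081 + 0.0016 = 0.2838
Σp_2ᵢ² = 0.06² + 0.11² + 0.24² + 0.10² + 0.23² + 0.13² + 0.10² + 0.03² = 0.0036 + 0.0121 + 0.0576 + 0.0100 + 0.0529 + 0.0169 + 0.0100 + 0.0009 = 0.1640
O = 0.1037 / √(0.2838 × 0.1640) = 0.1037 / 0.21574 = 0.4807

0.48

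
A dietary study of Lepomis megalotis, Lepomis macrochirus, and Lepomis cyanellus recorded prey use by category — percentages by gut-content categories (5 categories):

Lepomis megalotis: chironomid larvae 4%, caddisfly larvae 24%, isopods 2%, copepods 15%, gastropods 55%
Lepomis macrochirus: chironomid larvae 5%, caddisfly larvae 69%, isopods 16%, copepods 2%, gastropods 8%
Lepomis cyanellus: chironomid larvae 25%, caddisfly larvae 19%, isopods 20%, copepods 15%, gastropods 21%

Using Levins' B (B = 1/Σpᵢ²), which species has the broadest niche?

Convert percentages to proportions (divide by 100).
Σp_megaᵢ² = 0.04² + 0.24² + 0.02² + 0.15² + 0.55² = 0.0016 + 0.0576 + 0.0004 + 0.0225 + 0.3025 = 0.3846
B_mega = 1 / 0.3846 = 2.6001
Σp_macrᵢ² = 0.05² + 0.69² + 0.16² + 0.02² + 0.08² = 0.0025 + 0.4761 + 0.0256 + 0.0004 + 0.0064 = 0.5110
B_macr = 1 / 0.5110 = 1.9569
Σp_cyanᵢ² = 0.25² + 0.19² + 0.20² + 0.15² + 0.21² = 0.0625 + 0.0361 + 0.0400 + 0.0225 + 0.0441 = 0.2052
B_cyan = 1 / 0.2052 = 4.8733
Highest B → broadest niche (most generalist): Lepomis cyanellus (B = 4.87).

Lepomis cyanellus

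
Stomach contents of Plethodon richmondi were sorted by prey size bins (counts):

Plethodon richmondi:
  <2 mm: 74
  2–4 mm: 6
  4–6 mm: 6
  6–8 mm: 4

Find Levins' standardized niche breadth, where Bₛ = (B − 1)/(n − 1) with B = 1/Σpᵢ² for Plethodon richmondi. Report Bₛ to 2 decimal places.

Proportions for Plethodon richmondi (n=90): 74/90=0.8222, 6/90=0.0667, 6/90=0.0667, 4/90=0.0444
Σpᵢ² = 0.8222² + 0.0667² + 0.0667² + 0.0444² = 0.676013 + 0.004449 + 0.004449 + 0.001971 = 0.686882
B = 1 / 0.686882 = 1.4559
Bₛ = (B − 1)/(n − 1) = (1.4559 − 1)/(4 − 1) = 0.4559/3 = 0.1520

0.15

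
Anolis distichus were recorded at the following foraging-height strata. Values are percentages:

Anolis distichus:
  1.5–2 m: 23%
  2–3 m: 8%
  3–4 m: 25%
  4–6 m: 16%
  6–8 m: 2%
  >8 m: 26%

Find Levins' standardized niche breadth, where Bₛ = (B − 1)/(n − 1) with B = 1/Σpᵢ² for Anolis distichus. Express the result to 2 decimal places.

Convert percentages to proportions (divide by 100).
Σpᵢ² = 0.23² + 0.08² + 0.25² + 0.16² + 0.02² + 0.26² = 0.0529 + 0.0064 + 0.0625 + 0.0256 + 0.0004 + 0.0676 = 0.2154
B = 1 / 0.2154 = 4.6425
Bₛ = (B − 1)/(n − 1) = (4.6425 − 1)/(6 − 1) = 3.6425/5 = 0.7285

0.73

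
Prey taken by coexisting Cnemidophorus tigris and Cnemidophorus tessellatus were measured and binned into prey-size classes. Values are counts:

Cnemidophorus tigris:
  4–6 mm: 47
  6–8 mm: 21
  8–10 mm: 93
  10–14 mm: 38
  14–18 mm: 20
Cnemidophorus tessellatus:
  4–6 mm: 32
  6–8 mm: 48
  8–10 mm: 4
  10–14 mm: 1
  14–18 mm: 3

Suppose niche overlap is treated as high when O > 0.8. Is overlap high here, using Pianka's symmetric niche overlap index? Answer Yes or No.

Proportions for Cnemidophorus tigris (n=219): 47/219=0.2146, 21/219=0.0959, 93/219=0.4247, 38/219=0.1735, 20/219=0.0913
Proportions for Cnemidophorus tessellatus (n=88): 32/88=0.3636, 48/88=0.5455, 4/88=0.0455, 1/88=0.0114, 3/88=0.0341
Σ p₁ᵢp₂ᵢ = 0.078029 + 0.052313 + 0.019324 + 0.001978 + 0.003113 = 0.154757
Σp_1ᵢ² = 0.2146² + 0.0959² + 0.4247² + 0.1735² + 0.0913² = 0.046053 + 0.009197 + 0.180370 + 0.030102 + 0.008336 = 0.274058
Σp_2ᵢ² = 0.3636² + 0.5455² + 0.0455² + 0.0114² + 0.0341² = 0.132205 + 0.297570 + 0.002070 + 0.000130 + 0.001163 = 0.433138
O = 0.154757 / √(0.274058 × 0.433138) = 0.154757 / 0.3445358 = 0.4492
O = 0.4492 < 0.8 → No.

No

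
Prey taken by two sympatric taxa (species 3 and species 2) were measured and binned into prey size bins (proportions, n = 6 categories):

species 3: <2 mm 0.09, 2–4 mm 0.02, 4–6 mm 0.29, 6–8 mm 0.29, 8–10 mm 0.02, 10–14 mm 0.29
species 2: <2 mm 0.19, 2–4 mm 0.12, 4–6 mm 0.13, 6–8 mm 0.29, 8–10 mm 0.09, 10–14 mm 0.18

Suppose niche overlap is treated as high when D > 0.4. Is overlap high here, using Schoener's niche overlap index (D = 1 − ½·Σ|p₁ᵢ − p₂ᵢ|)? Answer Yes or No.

Yes

Σ|p₁ᵢ − p₂ᵢ| = 0.10 + 0.10 + 0.16 + 0.00 + 0.07 + 0.11 = 0.54
D = 1 − ½ × 0.54 = 1 − 0.270 = 0.7300
D = 0.7300 > 0.4 → Yes.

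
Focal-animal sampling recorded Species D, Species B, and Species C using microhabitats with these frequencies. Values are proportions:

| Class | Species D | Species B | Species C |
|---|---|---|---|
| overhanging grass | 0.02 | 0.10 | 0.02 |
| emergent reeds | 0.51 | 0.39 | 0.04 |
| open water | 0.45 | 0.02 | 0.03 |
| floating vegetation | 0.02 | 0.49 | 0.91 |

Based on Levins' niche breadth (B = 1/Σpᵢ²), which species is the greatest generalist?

Σp_Dᵢ² = 0.02² + 0.51² + 0.45² + 0.02² = 0.0004 + 0.2601 + 0.2025 + 0.0004 = 0.4634
B_D = 1 / 0.4634 = 2.1580
Σp_Bᵢ² = 0.10² + 0.39² + 0.02² + 0.49² = 0.0100 + 0.1521 + 0.0004 + 0.2401 = 0.4026
B_B = 1 / 0.4026 = 2.4839
Σp_Cᵢ² = 0.02² + 0.04² + 0.03² + 0.91² = 0.0004 + 0.0016 + 0.0009 + 0.8281 = 0.8310
B_C = 1 / 0.8310 = 1.2034
Highest B → broadest niche (most generalist): Species B (B = 2.48).

Species B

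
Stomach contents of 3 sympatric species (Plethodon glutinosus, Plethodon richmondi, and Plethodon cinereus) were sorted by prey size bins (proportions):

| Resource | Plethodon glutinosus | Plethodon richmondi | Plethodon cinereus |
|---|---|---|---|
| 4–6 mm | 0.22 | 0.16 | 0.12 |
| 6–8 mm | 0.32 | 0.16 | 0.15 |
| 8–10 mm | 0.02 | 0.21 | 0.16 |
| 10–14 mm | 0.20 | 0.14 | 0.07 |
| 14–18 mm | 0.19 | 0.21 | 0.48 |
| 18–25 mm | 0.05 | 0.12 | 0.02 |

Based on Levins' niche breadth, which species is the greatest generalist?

Σp_glutᵢ² = 0.22² + 0.32² + 0.02² + 0.20² + 0.19² + 0.05² = 0.0484 + 0.1024 + 0.0004 + 0.0400 + 0.0361 + 0.0025 = 0.2298
B_glut = 1 / 0.2298 = 4.3516
Σp_richᵢ² = 0.16² + 0.16² + 0.21² + 0.14² + 0.21² + 0.12² = 0.0256 + 0.0256 + 0.0441 + 0.0196 + 0.0441 + 0.0144 = 0.1734
B_rich = 1 / 0.1734 = 5.7670
Σp_cineᵢ² = 0.12² + 0.15² + 0.16² + 0.07² + 0.48² + 0.02² = 0.0144 + 0.0225 + 0.0256 + 0.0049 + 0.2304 + 0.0004 = 0.2982
B_cine = 1 / 0.2982 = 3.3535
Highest B → broadest niche (most generalist): Plethodon richmondi (B = 5.77).

Plethodon richmondi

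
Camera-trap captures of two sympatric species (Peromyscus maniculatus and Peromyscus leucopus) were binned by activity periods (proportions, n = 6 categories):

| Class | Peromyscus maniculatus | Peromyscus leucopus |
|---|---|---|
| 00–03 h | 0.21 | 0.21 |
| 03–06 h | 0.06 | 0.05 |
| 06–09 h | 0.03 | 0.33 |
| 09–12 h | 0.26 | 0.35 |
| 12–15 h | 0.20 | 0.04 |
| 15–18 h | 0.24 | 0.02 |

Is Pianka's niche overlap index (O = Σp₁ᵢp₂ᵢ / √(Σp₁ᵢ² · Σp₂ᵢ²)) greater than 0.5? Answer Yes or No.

Yes

Σ p₁ᵢp₂ᵢ = 0.0441 + 0.0030 + 0.0099 + 0.0910 + 0.0080 + 0.0048 = 0.1608
Σp_1ᵢ² = 0.21² + 0.06² + 0.03² + 0.26² + 0.20² + 0.24² = 0.0441 + 0.0036 + 0.0009 + 0.0676 + 0.0400 + 0.0576 = 0.2138
Σp_2ᵢ² = 0.21² + 0.05² + 0.33² + 0.35² + 0.04² + 0.02² = 0.0441 + 0.0025 + 0.1089 + 0.1225 + 0.0016 + 0.0004 = 0.2800
O = 0.1608 / √(0.2138 × 0.2800) = 0.1608 / 0.24467 = 0.6572
O = 0.6572 > 0.5 → Yes.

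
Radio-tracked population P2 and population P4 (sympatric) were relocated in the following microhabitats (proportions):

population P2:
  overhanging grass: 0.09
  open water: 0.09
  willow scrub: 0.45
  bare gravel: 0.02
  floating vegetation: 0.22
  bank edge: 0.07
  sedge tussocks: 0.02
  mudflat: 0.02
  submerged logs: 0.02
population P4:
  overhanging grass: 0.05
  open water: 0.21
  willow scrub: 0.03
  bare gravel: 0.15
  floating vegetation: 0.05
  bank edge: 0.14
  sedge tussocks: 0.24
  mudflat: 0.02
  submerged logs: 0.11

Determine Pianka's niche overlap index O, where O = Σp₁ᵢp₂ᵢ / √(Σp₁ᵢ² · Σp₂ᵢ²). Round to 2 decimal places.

Σ p₁ᵢp₂ᵢ = 0.0045 + 0.0189 + 0.0135 + 0.0030 + 0.0110 + 0.0098 + 0.0048 + 0.0004 + 0.0022 = 0.0681
Σp_1ᵢ² = 0.09² + 0.09² + 0.45² + 0.02² + 0.22² + 0.07² + 0.02² + 0.02² + 0.02² = 0.0081 + 0.0081 + 0.2025 + 0.0004 + 0.0484 + 0.0049 + 0.0004 + 0.0004 + 0.0004 = 0.2736
Σp_2ᵢ² = 0.05² + 0.21² + 0.03² + 0.15² + 0.05² + 0.14² + 0.24² + 0.02² + 0.11² = 0.0025 + 0.0441 + 0.0009 + 0.0225 + 0.0025 + 0.0196 + 0.0576 + 0.0004 + 0.0121 = 0.1622
O = 0.0681 / √(0.2736 × 0.1622) = 0.0681 / 0.21066 = 0.3233

0.32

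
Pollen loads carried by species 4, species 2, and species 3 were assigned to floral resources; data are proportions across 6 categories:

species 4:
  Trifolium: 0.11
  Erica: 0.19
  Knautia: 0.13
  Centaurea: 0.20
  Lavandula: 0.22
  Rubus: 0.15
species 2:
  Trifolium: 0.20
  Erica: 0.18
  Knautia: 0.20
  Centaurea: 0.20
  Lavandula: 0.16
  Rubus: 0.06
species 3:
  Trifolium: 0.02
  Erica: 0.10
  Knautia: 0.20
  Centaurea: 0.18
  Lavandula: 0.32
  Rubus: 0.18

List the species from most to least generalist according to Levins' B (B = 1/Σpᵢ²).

species 4 > species 2 > species 3

Σp_4ᵢ² = 0.11² + 0.19² + 0.13² + 0.20² + 0.22² + 0.15² = 0.0121 + 0.0361 + 0.0169 + 0.0400 + 0.0484 + 0.0225 = 0.1760
B_4 = 1 / 0.1760 = 5.6818
Σp_2ᵢ² = 0.20² + 0.18² + 0.20² + 0.20² + 0.16² + 0.06² = 0.0400 + 0.0324 + 0.0400 + 0.0400 + 0.0256 + 0.0036 = 0.1816
B_2 = 1 / 0.1816 = 5.5066
Σp_3ᵢ² = 0.02² + 0.10² + 0.20² + 0.18² + 0.32² + 0.18² = 0.0004 + 0.0100 + 0.0400 + 0.0324 + 0.1024 + 0.0324 = 0.2176
B_3 = 1 / 0.2176 = 4.5956
Ranking by B (broadest → narrowest): species 4 (5.68) > species 2 (5.51) > species 3 (4.60)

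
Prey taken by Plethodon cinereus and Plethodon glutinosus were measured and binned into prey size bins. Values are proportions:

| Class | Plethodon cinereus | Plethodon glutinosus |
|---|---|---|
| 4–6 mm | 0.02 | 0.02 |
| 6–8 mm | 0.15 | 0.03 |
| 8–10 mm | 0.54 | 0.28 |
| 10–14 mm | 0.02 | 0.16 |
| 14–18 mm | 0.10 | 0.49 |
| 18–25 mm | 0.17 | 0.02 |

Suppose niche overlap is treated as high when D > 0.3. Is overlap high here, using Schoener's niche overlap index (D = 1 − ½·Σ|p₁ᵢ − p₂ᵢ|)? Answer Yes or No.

Yes

Σ|p₁ᵢ − p₂ᵢ| = 0.00 + 0.12 + 0.26 + 0.14 + 0.39 + 0.15 = 1.06
D = 1 − ½ × 1.06 = 1 − 0.530 = 0.4700
D = 0.4700 > 0.3 → Yes.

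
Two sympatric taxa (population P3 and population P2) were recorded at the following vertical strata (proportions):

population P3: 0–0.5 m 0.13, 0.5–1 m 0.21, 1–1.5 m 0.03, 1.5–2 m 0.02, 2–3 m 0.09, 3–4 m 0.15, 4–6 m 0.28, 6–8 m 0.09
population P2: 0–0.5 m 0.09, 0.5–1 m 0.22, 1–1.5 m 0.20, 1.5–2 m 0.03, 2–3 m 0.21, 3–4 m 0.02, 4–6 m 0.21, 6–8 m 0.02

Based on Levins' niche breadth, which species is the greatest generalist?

Σp_P3ᵢ² = 0.13² + 0.21² + 0.03² + 0.02² + 0.09² + 0.15² + 0.28² + 0.09² = 0.0169 + 0.0441 + 0.0009 + 0.0004 + 0.0081 + 0.0225 + 0.0784 + 0.0081 = 0.1794
B_P3 = 1 / 0.1794 = 5.5741
Σp_P2ᵢ² = 0.09² + 0.22² + 0.20² + 0.03² + 0.21² + 0.02² + 0.21² + 0.02² = 0.0081 + 0.0484 + 0.0400 + 0.0009 + 0.0441 + 0.0004 + 0.0441 + 0.0004 = 0.1864
B_P2 = 1 / 0.1864 = 5.3648
Highest B → broadest niche (most generalist): population P3 (B = 5.57).

population P3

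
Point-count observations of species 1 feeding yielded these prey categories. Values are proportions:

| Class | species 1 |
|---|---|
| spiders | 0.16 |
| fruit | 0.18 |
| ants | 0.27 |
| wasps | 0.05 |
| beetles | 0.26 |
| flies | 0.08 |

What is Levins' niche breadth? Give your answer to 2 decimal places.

Σpᵢ² = 0.16² + 0.18² + 0.27² + 0.05² + 0.26² + 0.08² = 0.0256 + 0.0324 + 0.0729 + 0.0025 + 0.0676 + 0.0064 = 0.2074
B = 1 / 0.2074 = 4.8216

4.82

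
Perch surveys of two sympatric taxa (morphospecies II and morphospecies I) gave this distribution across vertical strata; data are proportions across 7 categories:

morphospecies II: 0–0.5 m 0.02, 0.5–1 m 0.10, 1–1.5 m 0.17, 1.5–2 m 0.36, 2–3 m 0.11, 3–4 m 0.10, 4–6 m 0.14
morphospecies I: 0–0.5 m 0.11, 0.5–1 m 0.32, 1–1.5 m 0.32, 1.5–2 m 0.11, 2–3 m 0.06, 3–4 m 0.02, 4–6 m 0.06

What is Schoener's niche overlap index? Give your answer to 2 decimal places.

Σ|p₁ᵢ − p₂ᵢ| = 0.09 + 0.22 + 0.15 + 0.25 + 0.05 + 0.08 + 0.08 = 0.92
D = 1 − ½ × 0.92 = 1 − 0.460 = 0.5400

0.54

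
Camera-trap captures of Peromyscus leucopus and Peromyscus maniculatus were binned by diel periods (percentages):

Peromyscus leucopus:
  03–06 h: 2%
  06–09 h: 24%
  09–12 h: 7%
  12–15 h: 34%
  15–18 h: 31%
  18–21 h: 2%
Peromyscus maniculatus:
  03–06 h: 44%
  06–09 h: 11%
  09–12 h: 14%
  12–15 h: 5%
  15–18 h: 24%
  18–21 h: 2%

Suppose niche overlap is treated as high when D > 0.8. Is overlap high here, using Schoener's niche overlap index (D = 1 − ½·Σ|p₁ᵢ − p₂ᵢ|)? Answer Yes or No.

Convert percentages to proportions (divide by 100).
Σ|p₁ᵢ − p₂ᵢ| = 0.42 + 0.13 + 0.07 + 0.29 + 0.07 + 0.00 = 0.98
D = 1 − ½ × 0.98 = 1 − 0.490 = 0.5100
D = 0.5100 < 0.8 → No.

No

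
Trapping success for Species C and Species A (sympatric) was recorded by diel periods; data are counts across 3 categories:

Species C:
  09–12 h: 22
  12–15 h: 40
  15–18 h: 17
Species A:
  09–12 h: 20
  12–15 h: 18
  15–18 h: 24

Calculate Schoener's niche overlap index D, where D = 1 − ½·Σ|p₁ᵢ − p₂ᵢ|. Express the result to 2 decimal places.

0.78

Proportions for Species C (n=79): 22/79=0.2785, 40/79=0.5063, 17/79=0.2152
Proportions for Species A (n=62): 20/62=0.3226, 18/62=0.2903, 24/62=0.3871
Σ|p₁ᵢ − p₂ᵢ| = 0.0441 + 0.2160 + 0.1719 = 0.4320
D = 1 − ½ × 0.4320 = 1 − 0.21600 = 0.78400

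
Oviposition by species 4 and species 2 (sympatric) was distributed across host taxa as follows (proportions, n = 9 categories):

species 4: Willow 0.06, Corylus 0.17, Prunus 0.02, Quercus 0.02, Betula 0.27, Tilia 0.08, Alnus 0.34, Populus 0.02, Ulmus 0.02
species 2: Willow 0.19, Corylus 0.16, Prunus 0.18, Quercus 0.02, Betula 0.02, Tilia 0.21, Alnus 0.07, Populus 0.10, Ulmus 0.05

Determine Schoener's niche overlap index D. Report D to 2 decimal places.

Σ|p₁ᵢ − p₂ᵢ| = 0.13 + 0.01 + 0.16 + 0.00 + 0.25 + 0.13 + 0.27 + 0.08 + 0.03 = 1.06
D = 1 − ½ × 1.06 = 1 − 0.530 = 0.4700

0.47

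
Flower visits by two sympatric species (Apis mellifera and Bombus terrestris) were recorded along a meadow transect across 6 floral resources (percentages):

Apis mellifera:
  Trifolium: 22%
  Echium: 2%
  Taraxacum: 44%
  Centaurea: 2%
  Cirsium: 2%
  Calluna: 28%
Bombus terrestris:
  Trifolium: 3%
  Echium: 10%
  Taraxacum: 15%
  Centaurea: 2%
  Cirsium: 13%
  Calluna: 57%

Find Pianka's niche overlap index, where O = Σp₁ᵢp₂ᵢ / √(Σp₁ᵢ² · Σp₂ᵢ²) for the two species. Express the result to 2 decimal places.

0.68

Convert percentages to proportions (divide by 100).
Σ p₁ᵢp₂ᵢ = 0.0066 + 0.0020 + 0.0660 + 0.0004 + 0.0026 + 0.1596 = 0.2372
Σp_1ᵢ² = 0.22² + 0.02² + 0.44² + 0.02² + 0.02² + 0.28² = 0.0484 + 0.0004 + 0.1936 + 0.0004 + 0.0004 + 0.0784 = 0.3216
Σp_2ᵢ² = 0.03² + 0.10² + 0.15² + 0.02² + 0.13² + 0.57² = 0.0009 + 0.0100 + 0.0225 + 0.0004 + 0.0169 + 0.3249 = 0.3756
O = 0.2372 / √(0.3216 × 0.3756) = 0.2372 / 0.34755 = 0.6825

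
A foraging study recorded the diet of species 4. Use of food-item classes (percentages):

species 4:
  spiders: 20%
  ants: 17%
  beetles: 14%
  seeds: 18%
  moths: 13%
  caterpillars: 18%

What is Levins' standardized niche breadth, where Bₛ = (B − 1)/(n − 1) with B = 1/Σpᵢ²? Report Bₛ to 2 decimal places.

Convert percentages to proportions (divide by 100).
Σpᵢ² = 0.20² + 0.17² + 0.14² + 0.18² + 0.13² + 0.18² = 0.0400 + 0.0289 + 0.0196 + 0.0324 + 0.0169 + 0.0324 = 0.1702
B = 1 / 0.1702 = 5.8754
Bₛ = (B − 1)/(n − 1) = (5.8754 − 1)/(6 − 1) = 4.8754/5 = 0.9751

0.98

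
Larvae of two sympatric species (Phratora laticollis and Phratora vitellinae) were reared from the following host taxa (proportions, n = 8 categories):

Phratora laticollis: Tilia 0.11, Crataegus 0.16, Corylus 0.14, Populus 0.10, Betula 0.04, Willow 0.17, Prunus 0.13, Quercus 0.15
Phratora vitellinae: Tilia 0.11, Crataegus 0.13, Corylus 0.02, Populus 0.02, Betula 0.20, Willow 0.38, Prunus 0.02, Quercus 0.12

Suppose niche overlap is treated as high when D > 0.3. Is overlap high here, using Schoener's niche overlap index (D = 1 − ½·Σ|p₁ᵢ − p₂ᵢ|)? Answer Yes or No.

Σ|p₁ᵢ − p₂ᵢ| = 0.00 + 0.03 + 0.12 + 0.08 + 0.16 + 0.21 + 0.11 + 0.03 = 0.74
D = 1 − ½ × 0.74 = 1 − 0.370 = 0.6300
D = 0.6300 > 0.3 → Yes.

Yes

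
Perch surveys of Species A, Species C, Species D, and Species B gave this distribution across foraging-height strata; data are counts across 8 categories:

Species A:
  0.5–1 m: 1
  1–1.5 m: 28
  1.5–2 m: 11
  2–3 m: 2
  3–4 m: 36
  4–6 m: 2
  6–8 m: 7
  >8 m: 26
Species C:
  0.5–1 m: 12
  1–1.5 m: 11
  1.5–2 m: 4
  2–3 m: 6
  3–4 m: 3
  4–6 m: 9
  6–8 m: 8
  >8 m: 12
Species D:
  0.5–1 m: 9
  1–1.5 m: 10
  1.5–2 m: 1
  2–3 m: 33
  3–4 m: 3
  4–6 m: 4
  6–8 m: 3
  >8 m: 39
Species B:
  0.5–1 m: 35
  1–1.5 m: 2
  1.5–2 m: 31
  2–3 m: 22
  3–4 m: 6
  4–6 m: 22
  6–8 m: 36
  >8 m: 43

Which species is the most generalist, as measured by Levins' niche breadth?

Proportions for Species A (n=113): 1/113=0.0088, 28/113=0.2478, 11/113=0.0973, 2/113=0.0177, 36/113=0.3186, 2/113=0.0177, 7/113=0.0619, 26/113=0.2301
Proportions for Species C (n=65): 12/65=0.1846, 11/65=0.1692, 4/65=0.0615, 6/65=0.0923, 3/65=0.0462, 9/65=0.1385, 8/65=0.1231, 12/65=0.1846
Proportions for Species D (n=102): 9/102=0.0882, 10/102=0.0980, 1/102=0.0098, 33/102=0.3235, 3/102=0.0294, 4/102=0.0392, 3/102=0.0294, 39/102=0.3824
Proportions for Species B (n=197): 35/197=0.1777, 2/197=0.0102, 31/197=0.1574, 22/197=0.1117, 6/197=0.0305, 22/197=0.1117, 36/197=0.1827, 43/197=0.2183
Σp_Aᵢ² = 0.0088² + 0.2478² + 0.0973² + 0.0177² + 0.3186² + 0.0177² + 0.0619² + 0.2301² = 0.000077 + 0.061405 + 0.009467 + 0.000313 + 0.101506 + 0.000313 + 0.003832 + 0.052946 = 0.229859
B_A = 1 / 0.229859 = 4.3505
Σp_Cᵢ² = 0.1846² + 0.1692² + 0.0615² + 0.0923² + 0.0462² + 0.1385² + 0.1231² + 0.1846² = 0.034077 + 0.028629 + 0.003782 + 0.008519 + 0.002134 + 0.019182 + 0.015154 + 0.034077 = 0.145554
B_C = 1 / 0.145554 = 6.8703
Σp_Dᵢ² = 0.0882² + 0.0980² + 0.0098² + 0.3235² + 0.0294² + 0.0392² + 0.0294² + 0.3824² = 0.007779 + 0.009604 + 0.000096 + 0.104652 + 0.000864 + 0.001537 + 0.000864 + 0.146230 = 0.271626
B_D = 1 / 0.271626 = 3.6815
Σp_Bᵢ² = 0.1777² + 0.0102² + 0.1574² + 0.1117² + 0.0305² + 0.1117² + 0.1827² + 0.2183² = 0.031577 + 0.000104 + 0.024775 + 0.012477 + 0.000930 + 0.012477 + 0.033379 + 0.047655 = 0.163374
B_B = 1 / 0.163374 = 6.1209
Highest B → broadest niche (most generalist): Species C (B = 6.87).

Species C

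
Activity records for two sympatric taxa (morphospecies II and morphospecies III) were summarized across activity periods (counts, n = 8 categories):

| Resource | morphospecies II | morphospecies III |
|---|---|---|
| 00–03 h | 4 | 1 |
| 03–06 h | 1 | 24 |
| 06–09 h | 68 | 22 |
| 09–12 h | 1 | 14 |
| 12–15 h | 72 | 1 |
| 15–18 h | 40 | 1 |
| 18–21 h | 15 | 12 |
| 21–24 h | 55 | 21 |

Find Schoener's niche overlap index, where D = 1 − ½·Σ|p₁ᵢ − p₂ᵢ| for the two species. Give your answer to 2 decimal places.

0.54

Proportions for morphospecies II (n=256): 4/256=0.0156, 1/256=0.0039, 68/256=0.2656, 1/256=0.0039, 72/256=0.2813, 40/256=0.1563, 15/256=0.0586, 55/256=0.2148
Proportions for morphospecies III (n=96): 1/96=0.0104, 24/96=0.2500, 22/96=0.2292, 14/96=0.1458, 1/96=0.0104, 1/96=0.0104, 12/96=0.1250, 21/96=0.2188
Σ|p₁ᵢ − p₂ᵢ| = 0.0052 + 0.2461 + 0.0364 + 0.1419 + 0.2709 + 0.1459 + 0.0664 + 0.0040 = 0.9168
D = 1 − ½ × 0.9168 = 1 − 0.45840 = 0.54160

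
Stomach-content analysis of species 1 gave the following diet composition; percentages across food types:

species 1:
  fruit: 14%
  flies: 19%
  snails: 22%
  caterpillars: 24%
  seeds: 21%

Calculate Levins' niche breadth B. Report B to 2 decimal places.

Convert percentages to proportions (divide by 100).
Σpᵢ² = 0.14² + 0.19² + 0.22² + 0.24² + 0.21² = 0.0196 + 0.0361 + 0.0484 + 0.0576 + 0.0441 = 0.2058
B = 1 / 0.2058 = 4.8591

4.86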